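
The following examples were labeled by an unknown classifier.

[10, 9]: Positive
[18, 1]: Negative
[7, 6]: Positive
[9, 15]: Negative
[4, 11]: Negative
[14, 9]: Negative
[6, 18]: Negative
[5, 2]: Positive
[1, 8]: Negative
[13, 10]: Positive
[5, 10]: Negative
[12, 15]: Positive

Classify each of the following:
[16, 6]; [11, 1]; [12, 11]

Negative, Negative, Positive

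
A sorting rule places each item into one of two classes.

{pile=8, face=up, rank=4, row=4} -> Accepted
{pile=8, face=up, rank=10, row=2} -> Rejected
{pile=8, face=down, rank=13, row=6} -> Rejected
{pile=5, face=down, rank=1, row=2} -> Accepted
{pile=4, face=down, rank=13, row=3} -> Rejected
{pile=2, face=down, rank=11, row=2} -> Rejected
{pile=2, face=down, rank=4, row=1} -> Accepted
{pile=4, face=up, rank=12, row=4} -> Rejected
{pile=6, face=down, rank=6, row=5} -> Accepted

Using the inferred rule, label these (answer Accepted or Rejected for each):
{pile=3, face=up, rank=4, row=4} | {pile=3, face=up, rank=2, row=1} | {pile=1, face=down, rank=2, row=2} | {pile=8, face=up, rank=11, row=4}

The classifier is using: rank ≤ 6.
{pile=3, face=up, rank=4, row=4} → rank = 4 → Accepted. {pile=3, face=up, rank=2, row=1} → rank = 2 → Accepted. {pile=1, face=down, rank=2, row=2} → rank = 2 → Accepted. {pile=8, face=up, rank=11, row=4} → rank = 11 → Rejected.

Accepted, Accepted, Accepted, Rejected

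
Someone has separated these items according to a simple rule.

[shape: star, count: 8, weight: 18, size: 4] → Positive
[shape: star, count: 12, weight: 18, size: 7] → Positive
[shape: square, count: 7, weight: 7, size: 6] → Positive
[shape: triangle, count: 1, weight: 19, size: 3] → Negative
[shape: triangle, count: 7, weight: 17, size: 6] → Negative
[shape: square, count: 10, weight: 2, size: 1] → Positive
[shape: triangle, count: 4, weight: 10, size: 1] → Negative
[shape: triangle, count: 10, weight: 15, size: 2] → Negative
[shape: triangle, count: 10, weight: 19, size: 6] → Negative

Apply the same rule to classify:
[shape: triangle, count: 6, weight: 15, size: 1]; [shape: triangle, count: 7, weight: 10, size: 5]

Negative, Negative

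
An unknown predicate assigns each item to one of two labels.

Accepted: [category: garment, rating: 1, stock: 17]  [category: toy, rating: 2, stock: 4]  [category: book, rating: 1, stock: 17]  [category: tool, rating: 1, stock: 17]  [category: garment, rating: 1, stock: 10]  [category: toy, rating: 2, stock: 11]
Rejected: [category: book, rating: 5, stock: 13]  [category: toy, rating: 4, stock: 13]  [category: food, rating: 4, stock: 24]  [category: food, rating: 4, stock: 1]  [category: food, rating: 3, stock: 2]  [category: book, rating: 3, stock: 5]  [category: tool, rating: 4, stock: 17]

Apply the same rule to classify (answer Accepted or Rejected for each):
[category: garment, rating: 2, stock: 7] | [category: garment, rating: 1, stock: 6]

Accepted, Accepted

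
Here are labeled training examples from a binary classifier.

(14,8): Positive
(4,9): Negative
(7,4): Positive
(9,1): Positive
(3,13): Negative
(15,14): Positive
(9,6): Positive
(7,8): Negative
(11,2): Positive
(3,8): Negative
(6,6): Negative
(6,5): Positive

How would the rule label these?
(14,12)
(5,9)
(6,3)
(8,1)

Positive, Negative, Positive, Positive

The rule appears to be: first > second.
(14,12): 14 > 12, meets the rule → Positive.
(5,9): 5 < 9, doesn't match → Negative.
(6,3): 6 > 3, meets the rule → Positive.
(8,1): 8 > 1, meets the rule → Positive.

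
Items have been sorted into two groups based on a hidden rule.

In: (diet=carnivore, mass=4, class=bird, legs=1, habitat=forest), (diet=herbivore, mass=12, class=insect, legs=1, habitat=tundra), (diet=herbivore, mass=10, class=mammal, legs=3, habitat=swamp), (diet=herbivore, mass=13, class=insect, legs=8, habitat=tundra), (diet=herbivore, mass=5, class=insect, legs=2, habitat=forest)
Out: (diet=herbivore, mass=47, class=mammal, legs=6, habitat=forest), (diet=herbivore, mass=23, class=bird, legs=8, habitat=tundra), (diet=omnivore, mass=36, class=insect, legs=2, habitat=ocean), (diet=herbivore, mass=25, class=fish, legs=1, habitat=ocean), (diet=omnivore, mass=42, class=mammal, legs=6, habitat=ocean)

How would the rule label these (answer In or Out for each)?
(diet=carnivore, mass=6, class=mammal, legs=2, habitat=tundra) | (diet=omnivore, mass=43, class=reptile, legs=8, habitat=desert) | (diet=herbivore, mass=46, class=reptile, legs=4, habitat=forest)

All 'In' examples share one property — mass ≤ 13 — and every 'Out' example lacks it.
(diet=carnivore, mass=6, class=mammal, legs=2, habitat=tundra) → mass = 6 → In.
(diet=omnivore, mass=43, class=reptile, legs=8, habitat=desert) → mass = 43 → Out.
(diet=herbivore, mass=46, class=reptile, legs=4, habitat=forest) → mass = 46 → Out.

In, Out, Out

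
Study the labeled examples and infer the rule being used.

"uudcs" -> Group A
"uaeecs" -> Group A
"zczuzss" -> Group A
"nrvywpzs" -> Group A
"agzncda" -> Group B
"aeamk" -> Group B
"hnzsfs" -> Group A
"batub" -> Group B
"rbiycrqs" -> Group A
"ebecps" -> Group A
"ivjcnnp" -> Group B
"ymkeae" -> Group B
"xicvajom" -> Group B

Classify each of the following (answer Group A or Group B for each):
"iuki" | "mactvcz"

The rule appears to be: contains 's'.
"iuki": no 's' — doesn't match, so Group B. "mactvcz": no 's' — doesn't match, so Group B.

Group B, Group B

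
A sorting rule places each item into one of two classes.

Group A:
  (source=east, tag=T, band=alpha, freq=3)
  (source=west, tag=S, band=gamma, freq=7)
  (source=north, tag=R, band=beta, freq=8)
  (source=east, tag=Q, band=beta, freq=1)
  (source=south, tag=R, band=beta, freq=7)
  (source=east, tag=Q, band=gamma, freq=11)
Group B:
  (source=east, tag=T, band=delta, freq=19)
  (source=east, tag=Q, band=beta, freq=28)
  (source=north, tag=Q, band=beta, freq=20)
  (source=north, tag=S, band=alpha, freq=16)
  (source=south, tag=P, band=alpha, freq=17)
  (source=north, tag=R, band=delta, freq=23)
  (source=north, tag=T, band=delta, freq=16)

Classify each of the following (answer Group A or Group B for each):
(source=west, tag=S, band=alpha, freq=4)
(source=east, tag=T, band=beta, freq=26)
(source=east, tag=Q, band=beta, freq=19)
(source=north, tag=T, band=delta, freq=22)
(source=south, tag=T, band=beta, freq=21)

The classifier is using: freq ≤ 11.
(source=west, tag=S, band=alpha, freq=4): freq = 4, meets the rule → Group A. (source=east, tag=T, band=beta, freq=26): freq = 26, lacks this property → Group B. (source=east, tag=Q, band=beta, freq=19): freq = 19, lacks this property → Group B. (source=north, tag=T, band=delta, freq=22): freq = 22, lacks this property → Group B. (source=south, tag=T, band=beta, freq=21): freq = 21, lacks this property → Group B.

Group A, Group B, Group B, Group B, Group B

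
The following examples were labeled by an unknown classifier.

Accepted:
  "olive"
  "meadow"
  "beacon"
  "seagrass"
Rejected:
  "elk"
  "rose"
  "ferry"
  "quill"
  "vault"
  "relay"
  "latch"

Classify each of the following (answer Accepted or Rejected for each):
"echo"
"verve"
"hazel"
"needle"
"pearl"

The pattern is that an item is 'Accepted' exactly when: has ≥ 3 vowels.
"echo": 2 vowels — fails the rule, so Rejected. "verve": 2 vowels — fails the rule, so Rejected. "hazel": 2 vowels — fails the rule, so Rejected. "needle": 3 vowels — has this property, so Accepted. "pearl": 2 vowels — fails the rule, so Rejected.

Rejected, Rejected, Rejected, Accepted, Rejected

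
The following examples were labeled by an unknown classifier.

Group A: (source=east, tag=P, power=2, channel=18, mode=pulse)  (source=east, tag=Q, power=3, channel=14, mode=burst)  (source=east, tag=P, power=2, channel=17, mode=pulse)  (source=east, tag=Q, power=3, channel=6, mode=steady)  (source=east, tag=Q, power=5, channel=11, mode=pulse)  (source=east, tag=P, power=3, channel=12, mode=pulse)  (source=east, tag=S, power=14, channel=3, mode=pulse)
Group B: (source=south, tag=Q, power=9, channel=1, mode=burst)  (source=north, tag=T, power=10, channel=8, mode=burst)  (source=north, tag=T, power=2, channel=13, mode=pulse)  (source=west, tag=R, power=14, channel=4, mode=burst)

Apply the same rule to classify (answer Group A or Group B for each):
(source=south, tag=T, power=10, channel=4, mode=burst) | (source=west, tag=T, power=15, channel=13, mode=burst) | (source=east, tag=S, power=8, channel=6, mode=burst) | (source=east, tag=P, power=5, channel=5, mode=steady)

A rule that fits every label: source is east — true of each 'Group A' example, false of each 'Group B' one.

Group B, Group B, Group A, Group A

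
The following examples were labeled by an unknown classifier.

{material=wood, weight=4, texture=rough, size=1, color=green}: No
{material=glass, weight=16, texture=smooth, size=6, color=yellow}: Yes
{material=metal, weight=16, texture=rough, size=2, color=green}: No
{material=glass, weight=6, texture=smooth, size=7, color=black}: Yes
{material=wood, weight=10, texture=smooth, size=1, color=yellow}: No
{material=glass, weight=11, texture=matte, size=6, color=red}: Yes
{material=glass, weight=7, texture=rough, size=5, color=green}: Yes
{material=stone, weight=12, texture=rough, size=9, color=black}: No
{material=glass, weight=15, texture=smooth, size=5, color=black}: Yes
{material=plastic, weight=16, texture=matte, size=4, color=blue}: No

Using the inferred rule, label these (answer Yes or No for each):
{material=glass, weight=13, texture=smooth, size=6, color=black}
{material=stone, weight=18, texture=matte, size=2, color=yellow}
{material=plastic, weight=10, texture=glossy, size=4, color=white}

Yes, No, No

Checking candidate rules against both groups, what survives is: material is glass.
{material=glass, weight=13, texture=smooth, size=6, color=black} → material is glass → Yes.
{material=stone, weight=18, texture=matte, size=2, color=yellow} → material is stone → No.
{material=plastic, weight=10, texture=glossy, size=4, color=white} → material is plastic → No.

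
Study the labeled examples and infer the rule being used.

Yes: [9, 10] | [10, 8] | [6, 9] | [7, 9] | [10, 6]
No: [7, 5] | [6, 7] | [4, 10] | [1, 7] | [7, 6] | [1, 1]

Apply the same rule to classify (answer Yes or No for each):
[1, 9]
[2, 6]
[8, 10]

No, No, Yes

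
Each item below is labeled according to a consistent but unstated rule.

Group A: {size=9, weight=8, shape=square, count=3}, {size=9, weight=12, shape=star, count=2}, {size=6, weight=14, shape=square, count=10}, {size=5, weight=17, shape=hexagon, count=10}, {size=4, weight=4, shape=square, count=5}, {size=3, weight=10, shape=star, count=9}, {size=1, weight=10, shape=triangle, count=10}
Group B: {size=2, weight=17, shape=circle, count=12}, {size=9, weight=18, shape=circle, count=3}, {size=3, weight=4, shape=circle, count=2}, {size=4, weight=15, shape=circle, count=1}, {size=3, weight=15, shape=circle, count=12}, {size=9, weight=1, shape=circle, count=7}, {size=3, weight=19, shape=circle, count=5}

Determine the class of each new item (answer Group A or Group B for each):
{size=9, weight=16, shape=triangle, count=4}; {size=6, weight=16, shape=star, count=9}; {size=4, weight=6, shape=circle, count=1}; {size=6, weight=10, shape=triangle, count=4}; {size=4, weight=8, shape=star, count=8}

Group A, Group A, Group B, Group A, Group A

Every 'Group A' example satisfies: shape is not circle. None of the 'Group B' examples do.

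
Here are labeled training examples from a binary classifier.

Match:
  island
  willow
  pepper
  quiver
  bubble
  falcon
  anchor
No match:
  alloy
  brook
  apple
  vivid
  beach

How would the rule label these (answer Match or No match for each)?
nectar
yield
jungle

Match, No match, Match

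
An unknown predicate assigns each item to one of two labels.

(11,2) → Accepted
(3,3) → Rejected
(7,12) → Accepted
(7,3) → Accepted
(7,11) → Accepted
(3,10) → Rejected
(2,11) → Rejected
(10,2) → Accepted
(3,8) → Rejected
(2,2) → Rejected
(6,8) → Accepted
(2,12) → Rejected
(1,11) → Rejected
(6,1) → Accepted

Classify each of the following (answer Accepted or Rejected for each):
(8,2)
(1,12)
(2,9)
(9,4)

Accepted, Rejected, Rejected, Accepted

The distinguishing property — first ≥ 6 — holds for all the 'Accepted' cases and none of the 'Rejected' cases.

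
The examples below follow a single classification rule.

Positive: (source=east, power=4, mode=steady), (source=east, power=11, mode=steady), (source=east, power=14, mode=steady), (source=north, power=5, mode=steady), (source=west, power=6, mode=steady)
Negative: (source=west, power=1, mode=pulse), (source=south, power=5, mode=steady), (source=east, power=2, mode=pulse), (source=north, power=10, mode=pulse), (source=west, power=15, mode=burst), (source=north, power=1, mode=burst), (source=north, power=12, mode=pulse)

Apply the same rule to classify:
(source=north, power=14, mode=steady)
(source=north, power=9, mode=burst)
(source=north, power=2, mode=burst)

Positive, Negative, Negative

The classifier is using: source is not south AND mode is steady.
(source=north, power=14, mode=steady): Positive (source is north, mode is steady). (source=north, power=9, mode=burst): Negative (source is north, mode is burst). (source=north, power=2, mode=burst): Negative (source is north, mode is burst).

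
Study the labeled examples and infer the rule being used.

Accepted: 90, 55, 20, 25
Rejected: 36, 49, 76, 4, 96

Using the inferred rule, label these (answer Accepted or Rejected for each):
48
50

Rejected, Accepted

The distinguishing property — multiple of 5 — holds for all the 'Accepted' cases and none of the 'Rejected' cases.
48 → 48 = 5·9 + 3 → Rejected. 50 → 50 = 5·10 → Accepted.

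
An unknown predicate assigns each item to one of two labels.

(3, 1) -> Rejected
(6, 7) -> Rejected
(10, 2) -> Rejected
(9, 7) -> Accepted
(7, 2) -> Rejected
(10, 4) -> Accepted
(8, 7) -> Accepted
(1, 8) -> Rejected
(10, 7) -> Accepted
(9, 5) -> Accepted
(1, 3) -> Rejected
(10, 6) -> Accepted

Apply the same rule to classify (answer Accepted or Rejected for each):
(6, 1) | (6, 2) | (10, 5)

Rejected, Rejected, Accepted

The simplest hypothesis consistent with all the labels is: sum ≥ 14.
(6, 1) → 6+1 = 7 → Rejected. (6, 2) → 6+2 = 8 → Rejected. (10, 5) → 10+5 = 15 → Accepted.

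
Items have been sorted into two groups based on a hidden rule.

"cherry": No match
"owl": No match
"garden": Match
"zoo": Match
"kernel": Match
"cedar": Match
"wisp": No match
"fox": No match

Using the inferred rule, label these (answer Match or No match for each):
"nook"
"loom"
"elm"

Match, Match, No match

The simplest hypothesis consistent with all the labels is: has ≥ 2 vowels.
"nook": 2 vowels, checks out → Match.
"loom": 2 vowels, checks out → Match.
"elm": 1 vowel, does not fit → No match.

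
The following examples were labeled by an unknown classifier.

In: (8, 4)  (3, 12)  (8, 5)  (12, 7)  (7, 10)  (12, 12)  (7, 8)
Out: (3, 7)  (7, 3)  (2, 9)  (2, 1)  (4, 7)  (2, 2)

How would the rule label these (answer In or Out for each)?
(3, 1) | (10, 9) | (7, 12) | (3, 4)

Out, In, In, Out

The classifier is using: sum ≥ 12.
(3, 1): 3+1 = 4, fails the rule → Out. (10, 9): 10+9 = 19, has this property → In. (7, 12): 7+12 = 19, has this property → In. (3, 4): 3+4 = 7, fails the rule → Out.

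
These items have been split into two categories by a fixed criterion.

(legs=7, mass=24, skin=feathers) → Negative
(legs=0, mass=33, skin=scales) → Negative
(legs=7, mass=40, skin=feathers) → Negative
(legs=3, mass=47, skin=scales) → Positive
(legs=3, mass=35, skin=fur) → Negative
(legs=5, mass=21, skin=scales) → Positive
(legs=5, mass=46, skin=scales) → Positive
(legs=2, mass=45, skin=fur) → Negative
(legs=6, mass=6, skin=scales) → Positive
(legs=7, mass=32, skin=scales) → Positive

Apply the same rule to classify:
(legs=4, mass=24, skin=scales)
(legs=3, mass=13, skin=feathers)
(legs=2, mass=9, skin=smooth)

One predicate separates the groups cleanly: skin is scales AND legs ≥ 2.
(legs=4, mass=24, skin=scales): skin is scales, legs = 4, fits → Positive.
(legs=3, mass=13, skin=feathers): skin is feathers, legs = 3, does not satisfy this → Negative.
(legs=2, mass=9, skin=smooth): skin is smooth, legs = 2, does not satisfy this → Negative.

Positive, Negative, Negative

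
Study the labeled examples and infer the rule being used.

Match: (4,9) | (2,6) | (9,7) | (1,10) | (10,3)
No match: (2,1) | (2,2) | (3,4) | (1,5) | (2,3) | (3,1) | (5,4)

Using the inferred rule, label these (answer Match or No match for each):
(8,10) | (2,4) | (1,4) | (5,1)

Match, No match, No match, No match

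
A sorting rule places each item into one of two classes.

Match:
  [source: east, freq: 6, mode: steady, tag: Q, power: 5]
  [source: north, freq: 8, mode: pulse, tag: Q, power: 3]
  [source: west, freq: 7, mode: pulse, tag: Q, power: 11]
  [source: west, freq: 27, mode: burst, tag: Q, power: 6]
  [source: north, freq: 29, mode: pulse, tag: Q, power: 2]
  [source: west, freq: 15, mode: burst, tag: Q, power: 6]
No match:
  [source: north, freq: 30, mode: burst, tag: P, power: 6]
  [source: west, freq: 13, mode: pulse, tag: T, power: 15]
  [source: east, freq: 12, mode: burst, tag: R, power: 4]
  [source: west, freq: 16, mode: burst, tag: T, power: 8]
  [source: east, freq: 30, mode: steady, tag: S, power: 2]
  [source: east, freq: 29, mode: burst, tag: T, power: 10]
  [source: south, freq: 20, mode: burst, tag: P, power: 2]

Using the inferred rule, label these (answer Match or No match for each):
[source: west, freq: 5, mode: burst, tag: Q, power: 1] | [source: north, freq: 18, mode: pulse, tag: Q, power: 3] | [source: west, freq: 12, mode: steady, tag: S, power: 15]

The pattern is that an item is 'Match' exactly when: tag is Q.
[source: west, freq: 5, mode: burst, tag: Q, power: 1] → tag is Q → Match.
[source: north, freq: 18, mode: pulse, tag: Q, power: 3] → tag is Q → Match.
[source: west, freq: 12, mode: steady, tag: S, power: 15] → tag is S → No match.

Match, Match, No match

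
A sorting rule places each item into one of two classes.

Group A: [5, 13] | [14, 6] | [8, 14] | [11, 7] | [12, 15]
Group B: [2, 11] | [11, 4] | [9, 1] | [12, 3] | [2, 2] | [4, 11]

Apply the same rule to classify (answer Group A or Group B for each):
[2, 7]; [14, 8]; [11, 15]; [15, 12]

Group B, Group A, Group A, Group A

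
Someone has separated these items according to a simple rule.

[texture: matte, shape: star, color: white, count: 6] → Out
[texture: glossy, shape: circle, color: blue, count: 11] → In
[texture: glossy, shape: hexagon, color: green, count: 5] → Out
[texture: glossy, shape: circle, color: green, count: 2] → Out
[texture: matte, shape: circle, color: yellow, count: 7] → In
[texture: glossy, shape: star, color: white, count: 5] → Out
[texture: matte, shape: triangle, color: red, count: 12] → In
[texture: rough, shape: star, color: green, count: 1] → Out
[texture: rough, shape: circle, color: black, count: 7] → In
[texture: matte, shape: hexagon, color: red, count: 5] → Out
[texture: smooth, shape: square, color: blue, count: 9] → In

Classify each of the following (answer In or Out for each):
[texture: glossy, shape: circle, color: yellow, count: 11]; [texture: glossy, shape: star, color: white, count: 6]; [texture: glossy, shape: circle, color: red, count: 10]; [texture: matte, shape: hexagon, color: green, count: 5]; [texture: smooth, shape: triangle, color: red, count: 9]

In, Out, In, Out, In

The pattern is that an item is 'In' exactly when: count ≥ 7.
[texture: glossy, shape: circle, color: yellow, count: 11]: count = 11, meets the rule → In. [texture: glossy, shape: star, color: white, count: 6]: count = 6, doesn't qualify → Out. [texture: glossy, shape: circle, color: red, count: 10]: count = 10, meets the rule → In. [texture: matte, shape: hexagon, color: green, count: 5]: count = 5, doesn't qualify → Out. [texture: smooth, shape: triangle, color: red, count: 9]: count = 9, meets the rule → In.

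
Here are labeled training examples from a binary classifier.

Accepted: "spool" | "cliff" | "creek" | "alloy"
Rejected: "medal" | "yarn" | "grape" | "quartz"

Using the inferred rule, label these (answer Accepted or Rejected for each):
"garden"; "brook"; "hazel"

Rejected, Accepted, Rejected

Every 'Accepted' example satisfies: has a double letter. None of the 'Rejected' examples do.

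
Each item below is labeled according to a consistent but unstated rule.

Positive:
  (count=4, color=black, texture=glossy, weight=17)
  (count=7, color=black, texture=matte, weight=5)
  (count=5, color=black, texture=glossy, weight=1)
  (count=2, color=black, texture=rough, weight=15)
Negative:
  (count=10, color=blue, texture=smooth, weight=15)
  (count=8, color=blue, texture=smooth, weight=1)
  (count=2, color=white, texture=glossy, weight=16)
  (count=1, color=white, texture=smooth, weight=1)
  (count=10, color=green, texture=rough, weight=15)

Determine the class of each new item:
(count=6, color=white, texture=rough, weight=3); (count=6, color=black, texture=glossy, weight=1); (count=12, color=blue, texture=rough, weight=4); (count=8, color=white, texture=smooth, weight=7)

Negative, Positive, Negative, Negative

Checking candidate rules against both groups, what survives is: color is black.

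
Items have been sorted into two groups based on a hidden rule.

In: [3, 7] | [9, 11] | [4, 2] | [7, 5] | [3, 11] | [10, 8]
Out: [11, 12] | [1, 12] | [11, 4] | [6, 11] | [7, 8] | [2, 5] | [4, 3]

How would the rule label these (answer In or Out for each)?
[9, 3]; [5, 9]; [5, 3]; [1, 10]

In, In, In, Out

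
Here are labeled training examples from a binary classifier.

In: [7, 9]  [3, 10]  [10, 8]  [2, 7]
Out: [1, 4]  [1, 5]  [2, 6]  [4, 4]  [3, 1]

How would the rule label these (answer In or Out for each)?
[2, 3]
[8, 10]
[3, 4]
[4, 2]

'In' ⟺ sum ≥ 9.

Out, In, Out, Out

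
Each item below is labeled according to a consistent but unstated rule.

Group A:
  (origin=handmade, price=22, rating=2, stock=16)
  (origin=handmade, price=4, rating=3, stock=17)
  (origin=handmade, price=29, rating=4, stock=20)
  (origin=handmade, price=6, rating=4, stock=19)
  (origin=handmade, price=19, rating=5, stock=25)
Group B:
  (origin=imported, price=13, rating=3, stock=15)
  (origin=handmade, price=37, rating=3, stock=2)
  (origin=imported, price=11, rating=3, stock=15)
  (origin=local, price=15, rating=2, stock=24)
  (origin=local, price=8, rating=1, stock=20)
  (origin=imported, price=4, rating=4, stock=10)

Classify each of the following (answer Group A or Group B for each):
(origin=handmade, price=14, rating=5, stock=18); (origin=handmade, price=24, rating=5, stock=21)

Group A, Group A

Rule: origin is handmade AND price ≤ 29. This holds for each 'Group A' example and fails for each 'Group B' one.
(origin=handmade, price=14, rating=5, stock=18) → origin is handmade, price = 14 → Group A.
(origin=handmade, price=24, rating=5, stock=21) → origin is handmade, price = 24 → Group A.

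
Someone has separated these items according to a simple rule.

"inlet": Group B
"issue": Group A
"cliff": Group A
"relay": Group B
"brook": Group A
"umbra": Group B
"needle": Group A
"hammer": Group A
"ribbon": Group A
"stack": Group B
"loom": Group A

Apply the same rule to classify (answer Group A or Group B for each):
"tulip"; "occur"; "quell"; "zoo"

Group B, Group A, Group A, Group A

A rule that fits every label: has a double letter — true of each 'Group A' example, false of each 'Group B' one.
Group B: "tulip", since no doubled letter.
Group A: "occur", since 'cc' doubled.
Group A: "quell", since 'll' doubled.
Group A: "zoo", since 'oo' doubled.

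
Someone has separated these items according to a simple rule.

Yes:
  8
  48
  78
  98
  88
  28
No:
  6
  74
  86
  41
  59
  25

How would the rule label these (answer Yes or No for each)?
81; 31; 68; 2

No, No, Yes, No

The pattern is that an item is 'Yes' exactly when: ends in digit 8.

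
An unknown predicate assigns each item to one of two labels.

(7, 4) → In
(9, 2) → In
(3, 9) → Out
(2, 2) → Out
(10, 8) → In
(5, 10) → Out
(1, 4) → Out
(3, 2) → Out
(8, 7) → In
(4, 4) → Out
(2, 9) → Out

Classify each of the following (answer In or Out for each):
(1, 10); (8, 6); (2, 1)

Out, In, Out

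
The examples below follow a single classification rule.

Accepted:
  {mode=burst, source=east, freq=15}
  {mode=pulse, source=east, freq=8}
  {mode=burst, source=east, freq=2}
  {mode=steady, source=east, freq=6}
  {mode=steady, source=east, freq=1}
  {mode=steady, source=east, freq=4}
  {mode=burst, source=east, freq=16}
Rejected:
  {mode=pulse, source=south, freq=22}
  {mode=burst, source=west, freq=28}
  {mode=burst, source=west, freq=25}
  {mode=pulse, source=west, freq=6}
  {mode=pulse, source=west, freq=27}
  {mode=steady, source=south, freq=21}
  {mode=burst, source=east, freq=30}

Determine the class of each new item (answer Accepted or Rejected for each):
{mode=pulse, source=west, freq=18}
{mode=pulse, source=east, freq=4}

The simplest hypothesis consistent with all the labels is: source is east AND freq ≤ 16.
{mode=pulse, source=west, freq=18} — source is west, freq = 18, hence Rejected.
{mode=pulse, source=east, freq=4} — source is east, freq = 4, hence Accepted.

Rejected, Accepted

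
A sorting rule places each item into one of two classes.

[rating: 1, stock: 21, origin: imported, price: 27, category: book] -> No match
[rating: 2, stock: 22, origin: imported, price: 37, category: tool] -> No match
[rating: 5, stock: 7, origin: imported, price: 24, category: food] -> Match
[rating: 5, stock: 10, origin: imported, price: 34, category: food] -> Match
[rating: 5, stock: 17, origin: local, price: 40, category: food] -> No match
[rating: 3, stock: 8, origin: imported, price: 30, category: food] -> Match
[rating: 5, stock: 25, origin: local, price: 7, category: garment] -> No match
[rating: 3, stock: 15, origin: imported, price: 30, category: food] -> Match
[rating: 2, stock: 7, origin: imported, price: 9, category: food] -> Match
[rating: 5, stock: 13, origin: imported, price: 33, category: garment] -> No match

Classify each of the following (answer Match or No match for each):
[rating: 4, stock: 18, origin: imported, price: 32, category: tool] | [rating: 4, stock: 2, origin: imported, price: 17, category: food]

No match, Match

The pattern is that an item is 'Match' exactly when: origin is imported AND category is food.
[rating: 4, stock: 18, origin: imported, price: 32, category: tool] — origin is imported, category is tool, hence No match. [rating: 4, stock: 2, origin: imported, price: 17, category: food] — origin is imported, category is food, hence Match.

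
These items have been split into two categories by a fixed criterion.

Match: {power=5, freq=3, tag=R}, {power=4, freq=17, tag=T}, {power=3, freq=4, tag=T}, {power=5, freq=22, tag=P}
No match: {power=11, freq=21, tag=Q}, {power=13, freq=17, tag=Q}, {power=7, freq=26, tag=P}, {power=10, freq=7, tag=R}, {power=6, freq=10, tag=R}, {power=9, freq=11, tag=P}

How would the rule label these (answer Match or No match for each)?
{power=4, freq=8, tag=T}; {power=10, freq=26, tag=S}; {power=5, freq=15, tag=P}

Match, No match, Match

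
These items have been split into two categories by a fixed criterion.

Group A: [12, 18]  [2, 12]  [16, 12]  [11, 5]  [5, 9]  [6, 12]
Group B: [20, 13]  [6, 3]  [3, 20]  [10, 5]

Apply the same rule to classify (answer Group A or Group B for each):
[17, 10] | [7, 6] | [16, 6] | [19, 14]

The distinguishing property — sum is even — holds for all the 'Group A' cases and none of the 'Group B' cases.
Group B: [17, 10], since 17+10 = 27.
Group B: [7, 6], since 7+6 = 13.
Group A: [16, 6], since 16+6 = 22.
Group B: [19, 14], since 19+14 = 33.

Group B, Group B, Group A, Group B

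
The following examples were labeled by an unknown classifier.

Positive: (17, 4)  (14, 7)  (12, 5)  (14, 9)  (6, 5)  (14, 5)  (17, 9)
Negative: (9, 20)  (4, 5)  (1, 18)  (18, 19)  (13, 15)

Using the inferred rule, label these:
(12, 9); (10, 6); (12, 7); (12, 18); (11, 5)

Every 'Positive' example satisfies: first > second. None of the 'Negative' examples do.
(12, 9) — 12 > 9, hence Positive. (10, 6) — 10 > 6, hence Positive. (12, 7) — 12 > 7, hence Positive. (12, 18) — 12 < 18, hence Negative. (11, 5) — 11 > 5, hence Positive.

Positive, Positive, Positive, Negative, Positive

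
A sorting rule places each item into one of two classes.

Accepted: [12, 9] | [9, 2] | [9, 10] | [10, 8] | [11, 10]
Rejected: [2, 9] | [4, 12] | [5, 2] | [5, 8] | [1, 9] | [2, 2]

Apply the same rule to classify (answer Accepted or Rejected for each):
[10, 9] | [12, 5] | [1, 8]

The simplest hypothesis consistent with all the labels is: first ≥ 8.
[10, 9]: Accepted (first 10). [12, 5]: Accepted (first 12). [1, 8]: Rejected (first 1).

Accepted, Accepted, Rejected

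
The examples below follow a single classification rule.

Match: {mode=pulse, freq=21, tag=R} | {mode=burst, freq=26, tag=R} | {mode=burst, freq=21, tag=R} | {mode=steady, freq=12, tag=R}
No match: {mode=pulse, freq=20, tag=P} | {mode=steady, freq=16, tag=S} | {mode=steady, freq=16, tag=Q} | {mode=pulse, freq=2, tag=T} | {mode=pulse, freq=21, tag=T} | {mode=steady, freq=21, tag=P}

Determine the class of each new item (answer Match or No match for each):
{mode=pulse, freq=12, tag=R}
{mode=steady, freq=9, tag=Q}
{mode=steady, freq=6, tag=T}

The simplest hypothesis consistent with all the labels is: tag is R.
{mode=pulse, freq=12, tag=R}: Match (tag is R). {mode=steady, freq=9, tag=Q}: No match (tag is Q). {mode=steady, freq=6, tag=T}: No match (tag is T).

Match, No match, No match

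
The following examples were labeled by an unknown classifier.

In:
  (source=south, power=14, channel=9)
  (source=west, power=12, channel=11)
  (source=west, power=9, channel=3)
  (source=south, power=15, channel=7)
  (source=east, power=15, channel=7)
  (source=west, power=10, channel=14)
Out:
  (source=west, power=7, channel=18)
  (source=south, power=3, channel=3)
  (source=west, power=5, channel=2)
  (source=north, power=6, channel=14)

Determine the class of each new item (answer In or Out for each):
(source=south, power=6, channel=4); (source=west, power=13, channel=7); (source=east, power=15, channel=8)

All 'In' examples share one property — power ≥ 9 — and every 'Out' example lacks it.
Out: (source=south, power=6, channel=4), since power = 6. In: (source=west, power=13, channel=7), since power = 13. In: (source=east, power=15, channel=8), since power = 15.

Out, In, In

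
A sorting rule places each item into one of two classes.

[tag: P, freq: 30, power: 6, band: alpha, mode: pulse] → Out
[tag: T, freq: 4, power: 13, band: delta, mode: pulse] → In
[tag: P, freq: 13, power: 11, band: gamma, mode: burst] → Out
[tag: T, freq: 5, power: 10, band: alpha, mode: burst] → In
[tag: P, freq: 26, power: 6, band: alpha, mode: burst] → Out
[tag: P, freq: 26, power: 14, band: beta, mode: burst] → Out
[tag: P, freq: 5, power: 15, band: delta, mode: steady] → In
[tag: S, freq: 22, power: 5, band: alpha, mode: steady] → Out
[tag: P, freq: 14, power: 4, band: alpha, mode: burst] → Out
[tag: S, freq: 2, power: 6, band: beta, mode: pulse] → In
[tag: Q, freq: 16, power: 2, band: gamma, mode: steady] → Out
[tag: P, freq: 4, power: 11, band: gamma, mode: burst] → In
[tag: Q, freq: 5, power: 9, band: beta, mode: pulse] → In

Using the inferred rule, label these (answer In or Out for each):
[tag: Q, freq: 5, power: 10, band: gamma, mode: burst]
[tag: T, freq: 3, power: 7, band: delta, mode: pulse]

In, In

Every 'In' example satisfies: freq ≤ 5. None of the 'Out' examples do.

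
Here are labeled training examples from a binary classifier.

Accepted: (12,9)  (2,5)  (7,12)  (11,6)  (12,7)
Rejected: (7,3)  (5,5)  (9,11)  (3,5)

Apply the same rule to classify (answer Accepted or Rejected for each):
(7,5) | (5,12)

Rejected, Accepted

'Accepted' ⟺ sum is odd.
Rejected: (7,5), since 7+5 = 12.
Accepted: (5,12), since 5+12 = 17.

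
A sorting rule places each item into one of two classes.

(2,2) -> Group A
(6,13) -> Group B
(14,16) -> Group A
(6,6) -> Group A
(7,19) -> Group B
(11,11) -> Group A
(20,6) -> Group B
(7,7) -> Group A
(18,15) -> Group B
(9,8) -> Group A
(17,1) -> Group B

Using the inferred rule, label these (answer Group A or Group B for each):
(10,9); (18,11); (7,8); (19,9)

Group A, Group B, Group A, Group B

The pattern is that an item is 'Group A' exactly when: |first − second| ≤ 2.
(10,9) → |10−9| = 1 → Group A.
(18,11) → |18−11| = 7 → Group B.
(7,8) → |7−8| = 1 → Group A.
(19,9) → |19−9| = 10 → Group B.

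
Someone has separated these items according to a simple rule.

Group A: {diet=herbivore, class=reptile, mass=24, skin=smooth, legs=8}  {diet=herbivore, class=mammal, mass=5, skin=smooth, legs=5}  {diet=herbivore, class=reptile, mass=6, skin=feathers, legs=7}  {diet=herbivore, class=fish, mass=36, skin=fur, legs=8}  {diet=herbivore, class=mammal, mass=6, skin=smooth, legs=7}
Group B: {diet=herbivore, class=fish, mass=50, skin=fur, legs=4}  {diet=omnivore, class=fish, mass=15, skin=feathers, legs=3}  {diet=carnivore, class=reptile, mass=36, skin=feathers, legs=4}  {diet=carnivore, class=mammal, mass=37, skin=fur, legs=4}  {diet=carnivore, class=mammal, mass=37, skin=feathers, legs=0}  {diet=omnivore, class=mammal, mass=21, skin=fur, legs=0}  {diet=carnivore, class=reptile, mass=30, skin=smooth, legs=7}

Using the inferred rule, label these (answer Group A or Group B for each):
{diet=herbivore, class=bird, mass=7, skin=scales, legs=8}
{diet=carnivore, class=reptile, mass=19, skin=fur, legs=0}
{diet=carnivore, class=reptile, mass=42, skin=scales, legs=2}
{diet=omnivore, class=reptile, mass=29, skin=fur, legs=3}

Group A, Group B, Group B, Group B

Every 'Group A' example satisfies: diet is herbivore AND legs ≥ 5. None of the 'Group B' examples do.
{diet=herbivore, class=bird, mass=7, skin=scales, legs=8}: Group A (diet is herbivore, legs = 8). {diet=carnivore, class=reptile, mass=19, skin=fur, legs=0}: Group B (diet is carnivore, legs = 0). {diet=carnivore, class=reptile, mass=42, skin=scales, legs=2}: Group B (diet is carnivore, legs = 2). {diet=omnivore, class=reptile, mass=29, skin=fur, legs=3}: Group B (diet is omnivore, legs = 3).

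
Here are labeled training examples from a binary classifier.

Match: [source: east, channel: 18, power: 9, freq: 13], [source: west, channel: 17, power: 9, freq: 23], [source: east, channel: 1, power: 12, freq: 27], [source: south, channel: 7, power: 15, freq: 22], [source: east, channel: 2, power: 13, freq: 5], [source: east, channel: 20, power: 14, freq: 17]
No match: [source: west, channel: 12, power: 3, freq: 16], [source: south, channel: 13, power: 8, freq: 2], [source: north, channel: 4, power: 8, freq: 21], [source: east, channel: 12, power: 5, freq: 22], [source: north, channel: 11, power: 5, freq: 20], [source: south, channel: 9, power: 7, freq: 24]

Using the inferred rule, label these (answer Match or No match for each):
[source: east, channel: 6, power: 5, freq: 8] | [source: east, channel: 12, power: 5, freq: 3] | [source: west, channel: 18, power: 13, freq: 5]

Every 'Match' example satisfies: power ≥ 9. None of the 'No match' examples do.

No match, No match, Match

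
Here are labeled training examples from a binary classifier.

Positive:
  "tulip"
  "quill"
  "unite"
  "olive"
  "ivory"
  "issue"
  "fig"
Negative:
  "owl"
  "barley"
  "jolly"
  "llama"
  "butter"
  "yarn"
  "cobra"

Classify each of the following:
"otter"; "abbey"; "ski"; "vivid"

Negative, Negative, Positive, Positive

The rule appears to be: contains 'i'.
Negative: "otter", since no 'i'. Negative: "abbey", since no 'i'. Positive: "ski", since has 'i'. Positive: "vivid", since has 'i'.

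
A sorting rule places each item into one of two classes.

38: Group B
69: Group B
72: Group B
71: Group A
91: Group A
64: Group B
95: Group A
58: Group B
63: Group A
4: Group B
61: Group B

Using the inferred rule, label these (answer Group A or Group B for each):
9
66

The simplest hypothesis consistent with all the labels is: ≡ 3 (mod 4).

Group B, Group B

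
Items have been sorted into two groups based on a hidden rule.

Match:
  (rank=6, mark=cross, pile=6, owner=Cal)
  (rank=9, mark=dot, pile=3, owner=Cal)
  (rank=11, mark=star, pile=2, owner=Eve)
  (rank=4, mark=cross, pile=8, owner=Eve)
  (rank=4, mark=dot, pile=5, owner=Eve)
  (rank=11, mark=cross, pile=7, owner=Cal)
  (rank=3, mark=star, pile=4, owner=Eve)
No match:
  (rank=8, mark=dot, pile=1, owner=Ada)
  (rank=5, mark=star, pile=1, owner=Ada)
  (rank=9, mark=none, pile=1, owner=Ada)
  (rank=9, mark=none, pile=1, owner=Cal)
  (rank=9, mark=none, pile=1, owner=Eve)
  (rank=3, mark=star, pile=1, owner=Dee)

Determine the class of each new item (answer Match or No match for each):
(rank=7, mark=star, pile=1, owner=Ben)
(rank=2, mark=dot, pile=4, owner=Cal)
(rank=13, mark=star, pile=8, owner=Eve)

Rule: pile ≥ 2. This holds for each 'Match' example and fails for each 'No match' one.

No match, Match, Match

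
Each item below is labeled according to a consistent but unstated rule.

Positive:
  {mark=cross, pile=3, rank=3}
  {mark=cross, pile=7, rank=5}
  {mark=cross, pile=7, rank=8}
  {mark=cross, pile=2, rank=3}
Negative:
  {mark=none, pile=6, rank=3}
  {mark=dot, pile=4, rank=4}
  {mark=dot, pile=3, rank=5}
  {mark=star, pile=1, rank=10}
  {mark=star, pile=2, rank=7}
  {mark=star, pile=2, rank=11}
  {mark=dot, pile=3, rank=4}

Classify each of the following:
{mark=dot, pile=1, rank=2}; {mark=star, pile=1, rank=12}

Negative, Negative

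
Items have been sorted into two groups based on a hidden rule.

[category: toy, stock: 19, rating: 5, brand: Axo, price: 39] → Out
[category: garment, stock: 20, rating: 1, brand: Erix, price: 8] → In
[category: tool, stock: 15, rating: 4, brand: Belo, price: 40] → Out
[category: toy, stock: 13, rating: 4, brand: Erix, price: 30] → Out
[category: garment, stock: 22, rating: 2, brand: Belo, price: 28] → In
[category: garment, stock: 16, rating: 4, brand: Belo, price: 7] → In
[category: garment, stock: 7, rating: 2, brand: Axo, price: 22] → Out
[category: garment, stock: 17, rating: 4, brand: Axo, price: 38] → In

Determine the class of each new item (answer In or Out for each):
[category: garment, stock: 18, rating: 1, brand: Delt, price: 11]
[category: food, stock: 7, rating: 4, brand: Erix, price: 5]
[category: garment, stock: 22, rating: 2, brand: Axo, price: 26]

In, Out, In

The simplest hypothesis consistent with all the labels is: category is garment AND stock ≥ 13.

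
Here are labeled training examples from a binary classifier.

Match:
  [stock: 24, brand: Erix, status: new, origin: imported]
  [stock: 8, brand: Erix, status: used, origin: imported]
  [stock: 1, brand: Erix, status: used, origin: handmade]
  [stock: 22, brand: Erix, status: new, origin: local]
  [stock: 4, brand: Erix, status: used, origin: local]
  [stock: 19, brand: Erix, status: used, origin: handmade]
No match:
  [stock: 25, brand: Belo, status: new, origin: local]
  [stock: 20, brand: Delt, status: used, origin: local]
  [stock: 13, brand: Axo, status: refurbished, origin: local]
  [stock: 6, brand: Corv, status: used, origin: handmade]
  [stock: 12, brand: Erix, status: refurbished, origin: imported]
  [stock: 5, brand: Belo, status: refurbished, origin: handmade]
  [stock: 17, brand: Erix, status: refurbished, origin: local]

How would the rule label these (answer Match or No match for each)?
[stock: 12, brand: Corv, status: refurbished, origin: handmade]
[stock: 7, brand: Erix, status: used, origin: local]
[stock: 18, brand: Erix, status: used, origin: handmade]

The classifier is using: status is not refurbished AND brand is Erix.

No match, Match, Match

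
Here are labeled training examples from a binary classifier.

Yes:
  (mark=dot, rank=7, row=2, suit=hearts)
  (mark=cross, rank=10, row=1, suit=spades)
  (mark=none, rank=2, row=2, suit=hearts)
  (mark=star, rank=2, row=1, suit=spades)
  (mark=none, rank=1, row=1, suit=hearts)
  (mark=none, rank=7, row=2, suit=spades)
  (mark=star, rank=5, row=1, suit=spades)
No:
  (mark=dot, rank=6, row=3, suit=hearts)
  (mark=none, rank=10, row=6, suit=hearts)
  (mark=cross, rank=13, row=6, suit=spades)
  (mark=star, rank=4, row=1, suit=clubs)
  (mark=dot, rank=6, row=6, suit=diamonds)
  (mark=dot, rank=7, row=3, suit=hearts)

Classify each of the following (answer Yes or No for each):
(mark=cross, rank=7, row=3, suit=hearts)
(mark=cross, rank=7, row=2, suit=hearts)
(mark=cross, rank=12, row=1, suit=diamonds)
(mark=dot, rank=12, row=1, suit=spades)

No, Yes, Yes, Yes

Every 'Yes' example satisfies: row ≤ 2 AND rank ≠ 4. None of the 'No' examples do.
No: (mark=cross, rank=7, row=3, suit=hearts), since row = 3, rank = 7.
Yes: (mark=cross, rank=7, row=2, suit=hearts), since row = 2, rank = 7.
Yes: (mark=cross, rank=12, row=1, suit=diamonds), since row = 1, rank = 12.
Yes: (mark=dot, rank=12, row=1, suit=spades), since row = 1, rank = 12.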